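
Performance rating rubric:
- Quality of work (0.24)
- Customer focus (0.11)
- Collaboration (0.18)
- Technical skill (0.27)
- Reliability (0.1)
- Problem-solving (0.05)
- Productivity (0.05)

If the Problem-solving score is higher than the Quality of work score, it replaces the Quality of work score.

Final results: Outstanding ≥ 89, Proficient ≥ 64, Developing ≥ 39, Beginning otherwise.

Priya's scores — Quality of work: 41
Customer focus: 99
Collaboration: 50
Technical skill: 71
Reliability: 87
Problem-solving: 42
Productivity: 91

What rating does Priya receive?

Proficient

Problem-solving (42) > Quality of work (41), so Quality of work counts as 42.
Weighted total:
  Quality of work 42 × 0.24 = 10.08
  Customer focus 99 × 0.11 = 10.89
  Collaboration 50 × 0.18 = 9
  Technical skill 71 × 0.27 = 19.17
  Reliability 87 × 0.1 = 8.7
  Problem-solving 42 × 0.05 = 2.1
  Productivity 91 × 0.05 = 4.55
Sum = 64.49
64.49 is ≥ 64 and < 89 → Proficient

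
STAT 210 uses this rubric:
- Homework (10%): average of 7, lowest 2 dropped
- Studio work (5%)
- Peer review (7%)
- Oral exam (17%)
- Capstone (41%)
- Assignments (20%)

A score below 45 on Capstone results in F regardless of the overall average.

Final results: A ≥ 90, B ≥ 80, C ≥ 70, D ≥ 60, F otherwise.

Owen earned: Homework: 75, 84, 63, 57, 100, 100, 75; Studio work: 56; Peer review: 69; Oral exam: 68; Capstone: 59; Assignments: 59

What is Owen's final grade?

Homework: drop 57, 63 → average of remaining 5 = 434/5 = 86.8
Capstone score 59 ≥ 45: minimum met.
Weighted total:
  Homework 86.8 × 0.1 = 8.68
  Studio work 56 × 0.05 = 2.8
  Peer review 69 × 0.07 = 4.83
  Oral exam 68 × 0.17 = 11.56
  Capstone 59 × 0.41 = 24.19
  Assignments 59 × 0.2 = 11.8
Sum = 63.86
63.86 is ≥ 60 and < 70 → D

D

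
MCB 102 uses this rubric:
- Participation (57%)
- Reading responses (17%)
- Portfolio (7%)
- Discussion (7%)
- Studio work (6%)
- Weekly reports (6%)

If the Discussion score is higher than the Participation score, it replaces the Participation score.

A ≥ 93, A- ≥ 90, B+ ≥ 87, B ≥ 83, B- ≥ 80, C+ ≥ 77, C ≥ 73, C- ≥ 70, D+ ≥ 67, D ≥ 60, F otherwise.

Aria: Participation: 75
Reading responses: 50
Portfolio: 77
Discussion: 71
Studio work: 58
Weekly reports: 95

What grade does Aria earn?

C-

Discussion (71) ≤ Participation (75), so Participation stays at 75.
Weighted total:
  Participation 75 × 0.57 = 42.75
  Reading responses 50 × 0.17 = 8.5
  Portfolio 77 × 0.07 = 5.39
  Discussion 71 × 0.07 = 4.97
  Studio work 58 × 0.06 = 3.48
  Weekly reports 95 × 0.06 = 5.7
Sum = 70.79
70.79 is ≥ 70 and < 73 → C-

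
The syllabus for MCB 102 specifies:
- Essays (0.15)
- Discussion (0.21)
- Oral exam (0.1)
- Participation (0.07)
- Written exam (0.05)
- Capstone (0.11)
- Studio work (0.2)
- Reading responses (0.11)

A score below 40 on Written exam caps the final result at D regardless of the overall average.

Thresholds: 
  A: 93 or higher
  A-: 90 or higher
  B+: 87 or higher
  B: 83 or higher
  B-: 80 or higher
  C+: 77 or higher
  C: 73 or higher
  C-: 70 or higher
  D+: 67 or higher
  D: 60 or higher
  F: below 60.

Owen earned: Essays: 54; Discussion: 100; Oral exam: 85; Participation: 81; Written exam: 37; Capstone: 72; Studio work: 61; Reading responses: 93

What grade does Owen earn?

Written exam score 37 < 40: minimum not met.
Weighted total:
  Essays 54 × 0.15 = 8.1
  Discussion 100 × 0.21 = 21
  Oral exam 85 × 0.1 = 8.5
  Participation 81 × 0.07 = 5.67
  Written exam 37 × 0.05 = 1.85
  Capstone 72 × 0.11 = 7.92
  Studio work 61 × 0.2 = 12.2
  Reading responses 93 × 0.11 = 10.23
Sum = 75.47
75.47 would be C; cap at D applies → D.

D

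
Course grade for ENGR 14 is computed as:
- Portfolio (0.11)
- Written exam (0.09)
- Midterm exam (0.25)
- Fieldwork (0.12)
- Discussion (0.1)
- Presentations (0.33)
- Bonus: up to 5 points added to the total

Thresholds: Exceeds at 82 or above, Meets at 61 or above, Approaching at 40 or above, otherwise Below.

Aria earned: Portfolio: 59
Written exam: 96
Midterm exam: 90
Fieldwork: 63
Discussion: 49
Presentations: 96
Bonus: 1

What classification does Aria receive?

Weighted total:
  Portfolio 59 × 0.11 = 6.49
  Written exam 96 × 0.09 = 8.64
  Midterm exam 90 × 0.25 = 22.5
  Fieldwork 63 × 0.12 = 7.56
  Discussion 49 × 0.1 = 4.9
  Presentations 96 × 0.33 = 31.68
Sum = 81.77
Bonus: 81.77 + 1 = 82.77
82.77 ≥ 82 → Exceeds

Exceeds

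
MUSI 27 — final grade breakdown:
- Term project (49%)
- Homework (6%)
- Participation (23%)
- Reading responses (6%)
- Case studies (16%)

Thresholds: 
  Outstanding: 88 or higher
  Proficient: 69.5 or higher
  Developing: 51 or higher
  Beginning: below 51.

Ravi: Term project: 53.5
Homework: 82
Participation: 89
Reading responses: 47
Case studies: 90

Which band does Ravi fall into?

Weighted total:
  Term project 53.5 × 0.49 = 26.215
  Homework 82 × 0.06 = 4.92
  Participation 89 × 0.23 = 20.47
  Reading responses 47 × 0.06 = 2.82
  Case studies 90 × 0.16 = 14.4
Sum = 68.825
68.825 is ≥ 51 and < 69.5 → Developing

Developing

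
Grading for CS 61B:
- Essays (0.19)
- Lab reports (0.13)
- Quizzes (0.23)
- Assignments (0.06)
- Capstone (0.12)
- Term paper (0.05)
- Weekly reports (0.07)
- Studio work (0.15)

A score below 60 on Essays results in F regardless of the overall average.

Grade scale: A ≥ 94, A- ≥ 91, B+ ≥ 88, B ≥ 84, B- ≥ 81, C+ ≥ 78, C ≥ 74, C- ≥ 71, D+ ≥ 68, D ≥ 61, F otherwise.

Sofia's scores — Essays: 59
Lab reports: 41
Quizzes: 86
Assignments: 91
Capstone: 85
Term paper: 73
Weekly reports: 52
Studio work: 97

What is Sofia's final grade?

Essays score 59 < 60: minimum not met.
Weighted total:
  Essays 59 × 0.19 = 11.21
  Lab reports 41 × 0.13 = 5.33
  Quizzes 86 × 0.23 = 19.78
  Assignments 91 × 0.06 = 5.46
  Capstone 85 × 0.12 = 10.2
  Term paper 73 × 0.05 = 3.65
  Weekly reports 52 × 0.07 = 3.64
  Studio work 97 × 0.15 = 14.55
Sum = 73.82
Because the Essays minimum was not met, the result is F.

F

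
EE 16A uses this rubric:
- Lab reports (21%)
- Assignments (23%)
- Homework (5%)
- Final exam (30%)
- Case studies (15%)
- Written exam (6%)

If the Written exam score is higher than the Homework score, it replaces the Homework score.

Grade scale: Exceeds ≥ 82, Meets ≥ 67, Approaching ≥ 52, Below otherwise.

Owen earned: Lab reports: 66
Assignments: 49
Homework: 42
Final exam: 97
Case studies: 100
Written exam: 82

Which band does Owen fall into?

Meets

Written exam (82) > Homework (42), so Homework counts as 82.
Weighted total:
  Lab reports 66 × 0.21 = 13.86
  Assignments 49 × 0.23 = 11.27
  Homework 82 × 0.05 = 4.1
  Final exam 97 × 0.3 = 29.1
  Case studies 100 × 0.15 = 15
  Written exam 82 × 0.06 = 4.92
Sum = 78.25
78.25 is ≥ 67 and < 82 → Meets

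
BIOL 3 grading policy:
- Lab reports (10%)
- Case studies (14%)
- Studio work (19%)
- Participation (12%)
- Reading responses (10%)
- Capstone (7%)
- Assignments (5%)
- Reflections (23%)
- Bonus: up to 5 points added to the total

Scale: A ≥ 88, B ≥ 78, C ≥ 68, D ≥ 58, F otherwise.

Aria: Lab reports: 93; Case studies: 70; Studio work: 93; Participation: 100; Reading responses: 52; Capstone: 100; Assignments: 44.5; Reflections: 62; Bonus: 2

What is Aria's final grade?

Weighted total:
  Lab reports 93 × 0.1 = 9.3
  Case studies 70 × 0.14 = 9.8
  Studio work 93 × 0.19 = 17.67
  Participation 100 × 0.12 = 12
  Reading responses 52 × 0.1 = 5.2
  Capstone 100 × 0.07 = 7
  Assignments 44.5 × 0.05 = 2.225
  Reflections 62 × 0.23 = 14.26
Sum = 77.455
Bonus: 77.455 + 2 = 79.455
79.455 is ≥ 78 and < 88 → B

B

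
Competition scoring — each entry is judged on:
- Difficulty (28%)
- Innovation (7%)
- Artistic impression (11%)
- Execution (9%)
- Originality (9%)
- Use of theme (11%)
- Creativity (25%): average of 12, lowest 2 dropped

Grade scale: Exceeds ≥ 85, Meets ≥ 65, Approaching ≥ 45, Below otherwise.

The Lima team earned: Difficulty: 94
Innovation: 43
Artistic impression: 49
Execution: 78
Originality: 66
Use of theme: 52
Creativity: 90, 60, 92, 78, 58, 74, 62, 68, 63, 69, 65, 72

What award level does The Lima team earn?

Creativity: drop 58, 60 → average of remaining 10 = 733/10 = 73.3
Weighted total:
  Difficulty 94 × 0.28 = 26.32
  Innovation 43 × 0.07 = 3.01
  Artistic impression 49 × 0.11 = 5.39
  Execution 78 × 0.09 = 7.02
  Originality 66 × 0.09 = 5.94
  Use of theme 52 × 0.11 = 5.72
  Creativity 73.3 × 0.25 = 18.325
Sum = 71.725
71.725 is ≥ 65 and < 85 → Meets

Meets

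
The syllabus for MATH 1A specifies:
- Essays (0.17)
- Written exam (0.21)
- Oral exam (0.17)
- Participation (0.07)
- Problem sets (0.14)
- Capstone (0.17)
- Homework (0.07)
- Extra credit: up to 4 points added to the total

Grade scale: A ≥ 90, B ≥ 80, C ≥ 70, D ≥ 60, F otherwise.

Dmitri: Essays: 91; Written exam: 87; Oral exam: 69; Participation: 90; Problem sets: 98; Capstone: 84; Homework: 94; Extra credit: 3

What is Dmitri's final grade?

Weighted total:
  Essays 91 × 0.17 = 15.47
  Written exam 87 × 0.21 = 18.27
  Oral exam 69 × 0.17 = 11.73
  Participation 90 × 0.07 = 6.3
  Problem sets 98 × 0.14 = 13.72
  Capstone 84 × 0.17 = 14.28
  Homework 94 × 0.07 = 6.58
Sum = 86.35
Extra credit: 86.35 + 3 = 89.35
89.35 is ≥ 80 and < 90 → B

B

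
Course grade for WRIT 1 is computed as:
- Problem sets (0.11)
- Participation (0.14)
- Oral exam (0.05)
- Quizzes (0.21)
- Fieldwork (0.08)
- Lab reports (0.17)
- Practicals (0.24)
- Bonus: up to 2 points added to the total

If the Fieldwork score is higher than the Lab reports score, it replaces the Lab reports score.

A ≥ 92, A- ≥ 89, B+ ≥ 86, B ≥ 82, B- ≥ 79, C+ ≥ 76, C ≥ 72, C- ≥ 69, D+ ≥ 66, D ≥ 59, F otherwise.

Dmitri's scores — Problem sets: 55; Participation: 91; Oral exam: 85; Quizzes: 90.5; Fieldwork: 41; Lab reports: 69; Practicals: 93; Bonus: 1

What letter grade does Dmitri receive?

B-

Fieldwork (41) ≤ Lab reports (69), so Lab reports stays at 69.
Weighted total:
  Problem sets 55 × 0.11 = 6.05
  Participation 91 × 0.14 = 12.74
  Oral exam 85 × 0.05 = 4.25
  Quizzes 90.5 × 0.21 = 19.005
  Fieldwork 41 × 0.08 = 3.28
  Lab reports 69 × 0.17 = 11.73
  Practicals 93 × 0.24 = 22.32
Sum = 79.375
Bonus: 79.375 + 1 = 80.375
80.375 is ≥ 79 and < 82 → B-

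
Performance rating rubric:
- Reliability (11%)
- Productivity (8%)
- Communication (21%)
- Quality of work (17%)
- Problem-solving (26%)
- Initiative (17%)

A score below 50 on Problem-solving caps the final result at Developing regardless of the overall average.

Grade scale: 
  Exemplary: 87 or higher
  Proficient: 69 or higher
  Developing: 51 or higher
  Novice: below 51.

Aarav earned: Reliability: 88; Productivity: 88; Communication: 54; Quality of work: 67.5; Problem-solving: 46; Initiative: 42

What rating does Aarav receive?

Developing

Problem-solving score 46 < 50: minimum not met.
Weighted total:
  Reliability 88 × 0.11 = 9.68
  Productivity 88 × 0.08 = 7.04
  Communication 54 × 0.21 = 11.34
  Quality of work 67.5 × 0.17 = 11.475
  Problem-solving 46 × 0.26 = 11.96
  Initiative 42 × 0.17 = 7.14
Sum = 58.635
58.635 would be Developing; cap at Developing applies → Developing.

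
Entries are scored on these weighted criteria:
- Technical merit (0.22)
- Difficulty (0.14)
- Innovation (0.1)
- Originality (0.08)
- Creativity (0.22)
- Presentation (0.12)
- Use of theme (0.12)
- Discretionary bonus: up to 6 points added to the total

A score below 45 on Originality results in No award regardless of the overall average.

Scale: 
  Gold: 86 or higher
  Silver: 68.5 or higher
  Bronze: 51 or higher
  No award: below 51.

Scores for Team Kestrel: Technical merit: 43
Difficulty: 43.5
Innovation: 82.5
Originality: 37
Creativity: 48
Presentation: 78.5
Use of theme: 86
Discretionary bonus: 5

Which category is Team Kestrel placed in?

Originality score 37 < 45: minimum not met.
Weighted total:
  Technical merit 43 × 0.22 = 9.46
  Difficulty 43.5 × 0.14 = 6.09
  Innovation 82.5 × 0.1 = 8.25
  Originality 37 × 0.08 = 2.96
  Creativity 48 × 0.22 = 10.56
  Presentation 78.5 × 0.12 = 9.42
  Use of theme 86 × 0.12 = 10.32
Sum = 57.06
Discretionary bonus: 57.06 + 5 = 62.06
Because the Originality minimum was not met, the result is No award.

No award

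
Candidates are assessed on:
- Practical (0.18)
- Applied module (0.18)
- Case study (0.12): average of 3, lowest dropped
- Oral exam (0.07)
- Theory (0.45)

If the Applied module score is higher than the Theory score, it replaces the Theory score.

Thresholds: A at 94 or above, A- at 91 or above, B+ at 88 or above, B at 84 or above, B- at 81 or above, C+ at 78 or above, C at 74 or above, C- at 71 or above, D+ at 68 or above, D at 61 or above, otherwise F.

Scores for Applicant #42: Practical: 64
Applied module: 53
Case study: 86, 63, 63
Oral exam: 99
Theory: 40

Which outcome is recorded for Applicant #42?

Case study: drop 63 → average of remaining 2 = 149/2 = 74.5
Applied module (53) > Theory (40), so Theory counts as 53.
Weighted total:
  Practical 64 × 0.18 = 11.52
  Applied module 53 × 0.18 = 9.54
  Case study 74.5 × 0.12 = 8.94
  Oral exam 99 × 0.07 = 6.93
  Theory 53 × 0.45 = 23.85
Sum = 60.78
60.78 < 61 → F

F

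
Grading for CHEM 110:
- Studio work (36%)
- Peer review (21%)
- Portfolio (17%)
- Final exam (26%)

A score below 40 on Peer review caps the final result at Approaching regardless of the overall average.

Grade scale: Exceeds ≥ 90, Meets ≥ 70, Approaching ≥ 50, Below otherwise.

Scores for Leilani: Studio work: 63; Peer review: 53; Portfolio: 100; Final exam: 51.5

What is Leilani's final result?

Approaching

Peer review score 53 ≥ 40: minimum met.
Weighted total:
  Studio work 63 × 0.36 = 22.68
  Peer review 53 × 0.21 = 11.13
  Portfolio 100 × 0.17 = 17
  Final exam 51.5 × 0.26 = 13.39
Sum = 64.2
64.2 is ≥ 50 and < 70 → Approaching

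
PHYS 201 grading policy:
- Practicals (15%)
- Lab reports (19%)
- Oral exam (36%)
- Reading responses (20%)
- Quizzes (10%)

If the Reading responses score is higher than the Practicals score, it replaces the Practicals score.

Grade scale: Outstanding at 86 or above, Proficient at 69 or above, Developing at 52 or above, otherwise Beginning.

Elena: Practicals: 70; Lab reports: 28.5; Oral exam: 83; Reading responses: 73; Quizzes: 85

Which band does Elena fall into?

Reading responses (73) > Practicals (70), so Practicals counts as 73.
Weighted total:
  Practicals 73 × 0.15 = 10.95
  Lab reports 28.5 × 0.19 = 5.415
  Oral exam 83 × 0.36 = 29.88
  Reading responses 73 × 0.2 = 14.6
  Quizzes 85 × 0.1 = 8.5
Sum = 69.345
69.345 is ≥ 69 and < 86 → Proficient

Proficient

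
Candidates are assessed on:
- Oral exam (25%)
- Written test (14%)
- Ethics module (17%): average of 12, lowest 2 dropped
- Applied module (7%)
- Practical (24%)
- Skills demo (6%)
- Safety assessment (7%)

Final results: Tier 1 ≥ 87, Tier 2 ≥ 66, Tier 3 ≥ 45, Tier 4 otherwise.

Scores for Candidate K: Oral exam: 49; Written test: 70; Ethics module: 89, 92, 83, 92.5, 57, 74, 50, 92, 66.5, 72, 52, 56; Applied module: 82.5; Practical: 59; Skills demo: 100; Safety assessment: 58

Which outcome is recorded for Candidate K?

Ethics module: drop 50, 52 → average of remaining 10 = 774/10 = 77.4
Weighted total:
  Oral exam 49 × 0.25 = 12.25
  Written test 70 × 0.14 = 9.8
  Ethics module 77.4 × 0.17 = 13.158
  Applied module 82.5 × 0.07 = 5.775
  Practical 59 × 0.24 = 14.16
  Skills demo 100 × 0.06 = 6
  Safety assessment 58 × 0.07 = 4.06
Sum = 65.203
65.203 is ≥ 45 and < 66 → Tier 3

Tier 3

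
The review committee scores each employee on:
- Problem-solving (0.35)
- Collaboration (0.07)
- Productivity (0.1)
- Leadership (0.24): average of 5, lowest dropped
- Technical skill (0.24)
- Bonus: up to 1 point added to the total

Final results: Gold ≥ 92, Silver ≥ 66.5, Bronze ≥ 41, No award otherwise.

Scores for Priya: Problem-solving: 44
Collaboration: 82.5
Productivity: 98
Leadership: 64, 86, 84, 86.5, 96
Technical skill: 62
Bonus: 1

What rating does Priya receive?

Silver

Leadership: drop 64 → average of remaining 4 = 352.5/4 = 88.125
Weighted total:
  Problem-solving 44 × 0.35 = 15.4
  Collaboration 82.5 × 0.07 = 5.775
  Productivity 98 × 0.1 = 9.8
  Leadership 88.125 × 0.24 = 21.15
  Technical skill 62 × 0.24 = 14.88
Sum = 67.005
Bonus: 67.005 + 1 = 68.005
68.005 is ≥ 66.5 and < 92 → Silver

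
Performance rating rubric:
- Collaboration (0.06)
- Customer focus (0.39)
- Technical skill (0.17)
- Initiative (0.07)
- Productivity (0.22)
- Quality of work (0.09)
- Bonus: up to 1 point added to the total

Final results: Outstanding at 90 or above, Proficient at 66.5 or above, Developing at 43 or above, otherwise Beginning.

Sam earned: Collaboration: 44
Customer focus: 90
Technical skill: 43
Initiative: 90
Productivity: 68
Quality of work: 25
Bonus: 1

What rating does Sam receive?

Proficient

Weighted total:
  Collaboration 44 × 0.06 = 2.64
  Customer focus 90 × 0.39 = 35.1
  Technical skill 43 × 0.17 = 7.31
  Initiative 90 × 0.07 = 6.3
  Productivity 68 × 0.22 = 14.96
  Quality of work 25 × 0.09 = 2.25
Sum = 68.56
Bonus: 68.56 + 1 = 69.56
69.56 is ≥ 66.5 and < 90 → Proficient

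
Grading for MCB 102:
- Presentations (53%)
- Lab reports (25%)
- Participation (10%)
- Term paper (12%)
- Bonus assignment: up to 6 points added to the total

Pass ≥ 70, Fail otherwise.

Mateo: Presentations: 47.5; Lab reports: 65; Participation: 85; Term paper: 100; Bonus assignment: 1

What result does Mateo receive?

Fail

Weighted total:
  Presentations 47.5 × 0.53 = 25.175
  Lab reports 65 × 0.25 = 16.25
  Participation 85 × 0.1 = 8.5
  Term paper 100 × 0.12 = 12
Sum = 61.925
Bonus assignment: 61.925 + 1 = 62.925
62.925 < 70 → Fail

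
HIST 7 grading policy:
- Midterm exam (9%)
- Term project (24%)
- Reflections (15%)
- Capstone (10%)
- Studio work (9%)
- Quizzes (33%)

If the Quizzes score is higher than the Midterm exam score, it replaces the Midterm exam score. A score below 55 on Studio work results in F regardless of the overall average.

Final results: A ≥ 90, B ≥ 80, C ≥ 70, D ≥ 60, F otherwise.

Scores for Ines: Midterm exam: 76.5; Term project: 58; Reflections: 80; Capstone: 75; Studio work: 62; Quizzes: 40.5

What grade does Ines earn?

Quizzes (40.5) ≤ Midterm exam (76.5), so Midterm exam stays at 76.5.
Studio work score 62 ≥ 55: minimum met.
Weighted total:
  Midterm exam 76.5 × 0.09 = 6.885
  Term project 58 × 0.24 = 13.92
  Reflections 80 × 0.15 = 12
  Capstone 75 × 0.1 = 7.5
  Studio work 62 × 0.09 = 5.58
  Quizzes 40.5 × 0.33 = 13.365
Sum = 59.25
59.25 < 60 → F

F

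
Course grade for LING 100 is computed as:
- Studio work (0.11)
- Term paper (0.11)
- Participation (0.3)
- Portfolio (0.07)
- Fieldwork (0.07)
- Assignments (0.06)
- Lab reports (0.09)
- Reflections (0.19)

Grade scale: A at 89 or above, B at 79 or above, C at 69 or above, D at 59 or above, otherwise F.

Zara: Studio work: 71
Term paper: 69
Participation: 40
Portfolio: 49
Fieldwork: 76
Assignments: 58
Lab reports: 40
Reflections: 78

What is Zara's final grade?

F

Weighted total:
  Studio work 71 × 0.11 = 7.81
  Term paper 69 × 0.11 = 7.59
  Participation 40 × 0.3 = 12
  Portfolio 49 × 0.07 = 3.43
  Fieldwork 76 × 0.07 = 5.32
  Assignments 58 × 0.06 = 3.48
  Lab reports 40 × 0.09 = 3.6
  Reflections 78 × 0.19 = 14.82
Sum = 58.05
58.05 < 59 → F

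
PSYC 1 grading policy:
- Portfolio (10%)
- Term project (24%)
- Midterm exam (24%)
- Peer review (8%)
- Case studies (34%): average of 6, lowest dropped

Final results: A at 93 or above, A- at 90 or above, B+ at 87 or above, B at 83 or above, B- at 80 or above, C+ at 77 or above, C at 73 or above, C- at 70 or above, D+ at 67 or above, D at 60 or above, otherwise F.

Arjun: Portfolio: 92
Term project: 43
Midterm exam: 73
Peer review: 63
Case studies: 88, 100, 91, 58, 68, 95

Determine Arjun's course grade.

C-

Case studies: drop 58 → average of remaining 5 = 442/5 = 88.4
Weighted total:
  Portfolio 92 × 0.1 = 9.2
  Term project 43 × 0.24 = 10.32
  Midterm exam 73 × 0.24 = 17.52
  Peer review 63 × 0.08 = 5.04
  Case studies 88.4 × 0.34 = 30.056
Sum = 72.136
72.136 is ≥ 70 and < 73 → C-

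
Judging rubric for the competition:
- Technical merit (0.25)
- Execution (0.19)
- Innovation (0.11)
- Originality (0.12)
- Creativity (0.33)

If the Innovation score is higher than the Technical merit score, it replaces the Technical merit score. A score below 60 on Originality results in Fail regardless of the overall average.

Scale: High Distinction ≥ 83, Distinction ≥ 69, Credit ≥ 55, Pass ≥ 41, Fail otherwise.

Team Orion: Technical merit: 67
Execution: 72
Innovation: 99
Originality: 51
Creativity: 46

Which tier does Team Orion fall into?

Fail

Innovation (99) > Technical merit (67), so Technical merit counts as 99.
Originality score 51 < 60: minimum not met.
Weighted total:
  Technical merit 99 × 0.25 = 24.75
  Execution 72 × 0.19 = 13.68
  Innovation 99 × 0.11 = 10.89
  Originality 51 × 0.12 = 6.12
  Creativity 46 × 0.33 = 15.18
Sum = 70.62
Because the Originality minimum was not met, the result is Fail.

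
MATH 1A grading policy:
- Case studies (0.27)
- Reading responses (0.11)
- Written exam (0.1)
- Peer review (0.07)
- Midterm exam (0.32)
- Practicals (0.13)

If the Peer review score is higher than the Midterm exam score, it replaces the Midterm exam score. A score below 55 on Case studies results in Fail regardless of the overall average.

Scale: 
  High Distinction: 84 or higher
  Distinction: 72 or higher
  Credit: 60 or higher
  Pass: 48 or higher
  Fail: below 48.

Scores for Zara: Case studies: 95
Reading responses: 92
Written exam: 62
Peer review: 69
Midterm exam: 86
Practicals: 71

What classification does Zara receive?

Peer review (69) ≤ Midterm exam (86), so Midterm exam stays at 86.
Case studies score 95 ≥ 55: minimum met.
Weighted total:
  Case studies 95 × 0.27 = 25.65
  Reading responses 92 × 0.11 = 10.12
  Written exam 62 × 0.1 = 6.2
  Peer review 69 × 0.07 = 4.83
  Midterm exam 86 × 0.32 = 27.52
  Practicals 71 × 0.13 = 9.23
Sum = 83.55
83.55 is ≥ 72 and < 84 → Distinction

Distinction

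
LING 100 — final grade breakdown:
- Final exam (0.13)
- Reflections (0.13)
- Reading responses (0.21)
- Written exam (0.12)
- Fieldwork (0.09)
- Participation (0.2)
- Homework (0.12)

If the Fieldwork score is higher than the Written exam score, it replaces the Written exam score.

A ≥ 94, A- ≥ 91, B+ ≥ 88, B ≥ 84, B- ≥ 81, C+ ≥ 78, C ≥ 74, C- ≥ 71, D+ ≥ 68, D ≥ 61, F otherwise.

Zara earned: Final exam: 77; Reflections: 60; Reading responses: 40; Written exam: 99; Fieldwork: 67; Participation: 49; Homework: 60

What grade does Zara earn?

D

Fieldwork (67) ≤ Written exam (99), so Written exam stays at 99.
Weighted total:
  Final exam 77 × 0.13 = 10.01
  Reflections 60 × 0.13 = 7.8
  Reading responses 40 × 0.21 = 8.4
  Written exam 99 × 0.12 = 11.88
  Fieldwork 67 × 0.09 = 6.03
  Participation 49 × 0.2 = 9.8
  Homework 60 × 0.12 = 7.2
Sum = 61.12
61.12 is ≥ 61 and < 68 → D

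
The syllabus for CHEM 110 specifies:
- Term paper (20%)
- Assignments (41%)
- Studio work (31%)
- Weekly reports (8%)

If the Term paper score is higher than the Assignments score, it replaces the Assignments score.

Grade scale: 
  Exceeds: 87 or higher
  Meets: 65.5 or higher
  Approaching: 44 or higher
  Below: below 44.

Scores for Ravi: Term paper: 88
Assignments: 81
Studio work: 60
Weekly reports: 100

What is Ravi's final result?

Meets

Term paper (88) > Assignments (81), so Assignments counts as 88.
Weighted total:
  Term paper 88 × 0.2 = 17.6
  Assignments 88 × 0.41 = 36.08
  Studio work 60 × 0.31 = 18.6
  Weekly reports 100 × 0.08 = 8
Sum = 80.28
80.28 is ≥ 65.5 and < 87 → Meets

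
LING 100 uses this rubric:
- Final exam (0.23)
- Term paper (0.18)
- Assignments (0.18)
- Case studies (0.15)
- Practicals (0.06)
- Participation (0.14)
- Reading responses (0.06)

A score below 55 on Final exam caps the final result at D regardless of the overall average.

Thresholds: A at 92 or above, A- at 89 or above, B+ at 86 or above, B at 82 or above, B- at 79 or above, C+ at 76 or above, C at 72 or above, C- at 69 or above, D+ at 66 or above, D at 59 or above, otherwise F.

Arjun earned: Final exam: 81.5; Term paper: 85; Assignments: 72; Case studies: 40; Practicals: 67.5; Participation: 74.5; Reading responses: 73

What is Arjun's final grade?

C-

Final exam score 81.5 ≥ 55: minimum met.
Weighted total:
  Final exam 81.5 × 0.23 = 18.745
  Term paper 85 × 0.18 = 15.3
  Assignments 72 × 0.18 = 12.96
  Case studies 40 × 0.15 = 6
  Practicals 67.5 × 0.06 = 4.05
  Participation 74.5 × 0.14 = 10.43
  Reading responses 73 × 0.06 = 4.38
Sum = 71.865
71.865 is ≥ 69 and < 72 → C-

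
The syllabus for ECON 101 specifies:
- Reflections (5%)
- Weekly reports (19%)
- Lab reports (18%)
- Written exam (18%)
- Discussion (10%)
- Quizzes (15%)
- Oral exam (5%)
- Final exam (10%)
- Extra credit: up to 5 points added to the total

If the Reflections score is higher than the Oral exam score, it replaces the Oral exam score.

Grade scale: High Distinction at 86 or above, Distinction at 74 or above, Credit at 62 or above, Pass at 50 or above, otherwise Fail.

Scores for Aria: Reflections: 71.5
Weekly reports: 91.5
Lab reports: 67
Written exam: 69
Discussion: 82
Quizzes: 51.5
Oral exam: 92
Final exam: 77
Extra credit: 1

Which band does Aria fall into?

Distinction

Reflections (71.5) ≤ Oral exam (92), so Oral exam stays at 92.
Weighted total:
  Reflections 71.5 × 0.05 = 3.575
  Weekly reports 91.5 × 0.19 = 17.385
  Lab reports 67 × 0.18 = 12.06
  Written exam 69 × 0.18 = 12.42
  Discussion 82 × 0.1 = 8.2
  Quizzes 51.5 × 0.15 = 7.725
  Oral exam 92 × 0.05 = 4.6
  Final exam 77 × 0.1 = 7.7
Sum = 73.665
Extra credit: 73.665 + 1 = 74.665
74.665 is ≥ 74 and < 86 → Distinction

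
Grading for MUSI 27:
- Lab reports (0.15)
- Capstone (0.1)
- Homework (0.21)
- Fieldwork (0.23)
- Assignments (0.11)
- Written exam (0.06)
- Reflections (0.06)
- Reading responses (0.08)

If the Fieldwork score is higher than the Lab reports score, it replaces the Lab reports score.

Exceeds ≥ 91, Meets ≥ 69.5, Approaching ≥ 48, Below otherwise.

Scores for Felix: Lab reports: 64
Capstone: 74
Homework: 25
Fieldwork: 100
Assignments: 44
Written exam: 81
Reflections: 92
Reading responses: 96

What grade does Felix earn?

Fieldwork (100) > Lab reports (64), so Lab reports counts as 100.
Weighted total:
  Lab reports 100 × 0.15 = 15
  Capstone 74 × 0.1 = 7.4
  Homework 25 × 0.21 = 5.25
  Fieldwork 100 × 0.23 = 23
  Assignments 44 × 0.11 = 4.84
  Written exam 81 × 0.06 = 4.86
  Reflections 92 × 0.06 = 5.52
  Reading responses 96 × 0.08 = 7.68
Sum = 73.55
73.55 is ≥ 69.5 and < 91 → Meets

Meets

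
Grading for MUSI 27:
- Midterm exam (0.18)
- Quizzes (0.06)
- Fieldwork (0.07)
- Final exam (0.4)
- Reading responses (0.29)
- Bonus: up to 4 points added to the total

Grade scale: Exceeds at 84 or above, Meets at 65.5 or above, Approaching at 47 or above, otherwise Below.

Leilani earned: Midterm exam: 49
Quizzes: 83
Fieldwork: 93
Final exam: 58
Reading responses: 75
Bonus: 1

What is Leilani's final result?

Meets

Weighted total:
  Midterm exam 49 × 0.18 = 8.82
  Quizzes 83 × 0.06 = 4.98
  Fieldwork 93 × 0.07 = 6.51
  Final exam 58 × 0.4 = 23.2
  Reading responses 75 × 0.29 = 21.75
Sum = 65.26
Bonus: 65.26 + 1 = 66.26
66.26 is ≥ 65.5 and < 84 → Meets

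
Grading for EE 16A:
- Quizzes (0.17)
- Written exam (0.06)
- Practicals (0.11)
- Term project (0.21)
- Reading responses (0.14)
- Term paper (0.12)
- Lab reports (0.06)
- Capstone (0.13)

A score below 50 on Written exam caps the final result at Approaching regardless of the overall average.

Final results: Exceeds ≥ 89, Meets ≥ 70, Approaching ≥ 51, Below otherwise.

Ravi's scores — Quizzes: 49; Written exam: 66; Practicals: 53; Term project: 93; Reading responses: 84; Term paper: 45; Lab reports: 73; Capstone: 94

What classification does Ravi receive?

Meets

Written exam score 66 ≥ 50: minimum met.
Weighted total:
  Quizzes 49 × 0.17 = 8.33
  Written exam 66 × 0.06 = 3.96
  Practicals 53 × 0.11 = 5.83
  Term project 93 × 0.21 = 19.53
  Reading responses 84 × 0.14 = 11.76
  Term paper 45 × 0.12 = 5.4
  Lab reports 73 × 0.06 = 4.38
  Capstone 94 × 0.13 = 12.22
Sum = 71.41
71.41 is ≥ 70 and < 89 → Meets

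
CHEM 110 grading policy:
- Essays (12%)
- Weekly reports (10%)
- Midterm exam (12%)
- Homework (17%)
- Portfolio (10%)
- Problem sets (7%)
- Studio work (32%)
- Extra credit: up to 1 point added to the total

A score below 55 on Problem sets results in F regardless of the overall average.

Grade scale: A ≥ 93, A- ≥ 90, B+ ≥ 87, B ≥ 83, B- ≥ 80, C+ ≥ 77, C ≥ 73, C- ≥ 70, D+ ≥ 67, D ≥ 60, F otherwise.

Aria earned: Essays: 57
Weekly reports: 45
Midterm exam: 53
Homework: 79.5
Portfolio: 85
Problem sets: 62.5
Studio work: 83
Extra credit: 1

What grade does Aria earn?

Problem sets score 62.5 ≥ 55: minimum met.
Weighted total:
  Essays 57 × 0.12 = 6.84
  Weekly reports 45 × 0.1 = 4.5
  Midterm exam 53 × 0.12 = 6.36
  Homework 79.5 × 0.17 = 13.515
  Portfolio 85 × 0.1 = 8.5
  Problem sets 62.5 × 0.07 = 4.375
  Studio work 83 × 0.32 = 26.56
Sum = 70.65
Extra credit: 70.65 + 1 = 71.65
71.65 is ≥ 70 and < 73 → C-

C-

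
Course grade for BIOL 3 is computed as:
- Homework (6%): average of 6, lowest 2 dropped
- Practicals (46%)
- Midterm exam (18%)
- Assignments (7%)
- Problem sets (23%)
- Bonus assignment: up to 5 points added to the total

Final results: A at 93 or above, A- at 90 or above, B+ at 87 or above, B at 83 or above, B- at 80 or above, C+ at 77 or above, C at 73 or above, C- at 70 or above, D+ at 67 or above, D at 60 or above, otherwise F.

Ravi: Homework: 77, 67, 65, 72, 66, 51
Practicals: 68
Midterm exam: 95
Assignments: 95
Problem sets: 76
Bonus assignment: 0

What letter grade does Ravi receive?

C

Homework: drop 51, 65 → average of remaining 4 = 282/4 = 70.5
Weighted total:
  Homework 70.5 × 0.06 = 4.23
  Practicals 68 × 0.46 = 31.28
  Midterm exam 95 × 0.18 = 17.1
  Assignments 95 × 0.07 = 6.65
  Problem sets 76 × 0.23 = 17.48
Sum = 76.74
Bonus assignment: 76.74 + 0 = 76.74
76.74 is ≥ 73 and < 77 → C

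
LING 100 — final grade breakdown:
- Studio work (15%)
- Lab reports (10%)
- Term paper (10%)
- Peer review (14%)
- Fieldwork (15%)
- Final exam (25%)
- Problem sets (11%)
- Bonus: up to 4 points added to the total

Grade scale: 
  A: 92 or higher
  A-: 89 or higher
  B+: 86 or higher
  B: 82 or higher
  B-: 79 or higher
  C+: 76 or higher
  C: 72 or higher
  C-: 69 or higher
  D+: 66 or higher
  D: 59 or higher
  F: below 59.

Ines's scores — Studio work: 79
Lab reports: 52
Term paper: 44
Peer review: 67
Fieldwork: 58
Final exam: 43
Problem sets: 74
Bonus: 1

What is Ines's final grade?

Weighted total:
  Studio work 79 × 0.15 = 11.85
  Lab reports 52 × 0.1 = 5.2
  Term paper 44 × 0.1 = 4.4
  Peer review 67 × 0.14 = 9.38
  Fieldwork 58 × 0.15 = 8.7
  Final exam 43 × 0.25 = 10.75
  Problem sets 74 × 0.11 = 8.14
Sum = 58.42
Bonus: 58.42 + 1 = 59.42
59.42 is ≥ 59 and < 66 → D

D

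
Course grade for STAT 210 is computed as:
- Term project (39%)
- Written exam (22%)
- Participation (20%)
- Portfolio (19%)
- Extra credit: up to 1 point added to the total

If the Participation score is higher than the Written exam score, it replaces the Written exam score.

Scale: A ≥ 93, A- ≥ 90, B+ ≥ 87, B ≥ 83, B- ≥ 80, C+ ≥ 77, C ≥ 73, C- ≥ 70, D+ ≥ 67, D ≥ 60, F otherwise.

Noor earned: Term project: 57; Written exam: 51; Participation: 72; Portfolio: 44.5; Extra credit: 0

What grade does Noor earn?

Participation (72) > Written exam (51), so Written exam counts as 72.
Weighted total:
  Term project 57 × 0.39 = 22.23
  Written exam 72 × 0.22 = 15.84
  Participation 72 × 0.2 = 14.4
  Portfolio 44.5 × 0.19 = 8.455
Sum = 60.925
Extra credit: 60.925 + 0 = 60.925
60.925 is ≥ 60 and < 67 → D

D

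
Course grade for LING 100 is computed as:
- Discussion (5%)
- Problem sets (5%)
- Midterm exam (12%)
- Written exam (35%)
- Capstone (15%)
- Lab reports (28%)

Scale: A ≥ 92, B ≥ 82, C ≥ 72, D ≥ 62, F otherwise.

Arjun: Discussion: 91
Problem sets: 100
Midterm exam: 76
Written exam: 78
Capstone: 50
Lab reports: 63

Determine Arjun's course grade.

D

Weighted total:
  Discussion 91 × 0.05 = 4.55
  Problem sets 100 × 0.05 = 5
  Midterm exam 76 × 0.12 = 9.12
  Written exam 78 × 0.35 = 27.3
  Capstone 50 × 0.15 = 7.5
  Lab reports 63 × 0.28 = 17.64
Sum = 71.11
71.11 is ≥ 62 and < 72 → D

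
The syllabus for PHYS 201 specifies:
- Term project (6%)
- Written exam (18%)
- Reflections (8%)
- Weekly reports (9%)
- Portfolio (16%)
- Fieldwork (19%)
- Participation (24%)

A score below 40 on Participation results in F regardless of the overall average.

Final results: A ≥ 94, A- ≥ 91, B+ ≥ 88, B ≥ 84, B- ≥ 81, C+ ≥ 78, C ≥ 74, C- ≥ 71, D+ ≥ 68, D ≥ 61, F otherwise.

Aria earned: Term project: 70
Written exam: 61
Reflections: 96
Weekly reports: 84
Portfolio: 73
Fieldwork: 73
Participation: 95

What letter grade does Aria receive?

C+

Participation score 95 ≥ 40: minimum met.
Weighted total:
  Term project 70 × 0.06 = 4.2
  Written exam 61 × 0.18 = 10.98
  Reflections 96 × 0.08 = 7.68
  Weekly reports 84 × 0.09 = 7.56
  Portfolio 73 × 0.16 = 11.68
  Fieldwork 73 × 0.19 = 13.87
  Participation 95 × 0.24 = 22.8
Sum = 78.77
78.77 is ≥ 78 and < 81 → C+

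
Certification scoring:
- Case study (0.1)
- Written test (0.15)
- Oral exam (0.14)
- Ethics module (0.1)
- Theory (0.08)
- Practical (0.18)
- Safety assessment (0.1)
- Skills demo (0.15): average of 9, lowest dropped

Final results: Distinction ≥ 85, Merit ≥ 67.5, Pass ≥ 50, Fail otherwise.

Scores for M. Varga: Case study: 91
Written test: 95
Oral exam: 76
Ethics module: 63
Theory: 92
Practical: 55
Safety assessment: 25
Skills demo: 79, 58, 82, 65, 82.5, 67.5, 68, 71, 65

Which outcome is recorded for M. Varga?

Merit

Skills demo: drop 58 → average of remaining 8 = 580/8 = 72.5
Weighted total:
  Case study 91 × 0.1 = 9.1
  Written test 95 × 0.15 = 14.25
  Oral exam 76 × 0.14 = 10.64
  Ethics module 63 × 0.1 = 6.3
  Theory 92 × 0.08 = 7.36
  Practical 55 × 0.18 = 9.9
  Safety assessment 25 × 0.1 = 2.5
  Skills demo 72.5 × 0.15 = 10.875
Sum = 70.925
70.925 is ≥ 67.5 and < 85 → Merit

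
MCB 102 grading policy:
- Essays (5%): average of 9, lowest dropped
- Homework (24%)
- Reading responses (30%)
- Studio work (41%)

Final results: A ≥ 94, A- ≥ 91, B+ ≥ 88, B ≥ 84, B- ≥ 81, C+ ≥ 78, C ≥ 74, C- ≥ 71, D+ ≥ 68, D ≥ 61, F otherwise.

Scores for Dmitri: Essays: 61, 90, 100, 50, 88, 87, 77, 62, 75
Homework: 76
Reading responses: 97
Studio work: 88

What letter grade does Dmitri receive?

B

Essays: drop 50 → average of remaining 8 = 640/8 = 80
Weighted total:
  Essays 80 × 0.05 = 4
  Homework 76 × 0.24 = 18.24
  Reading responses 97 × 0.3 = 29.1
  Studio work 88 × 0.41 = 36.08
Sum = 87.42
87.42 is ≥ 84 and < 88 → B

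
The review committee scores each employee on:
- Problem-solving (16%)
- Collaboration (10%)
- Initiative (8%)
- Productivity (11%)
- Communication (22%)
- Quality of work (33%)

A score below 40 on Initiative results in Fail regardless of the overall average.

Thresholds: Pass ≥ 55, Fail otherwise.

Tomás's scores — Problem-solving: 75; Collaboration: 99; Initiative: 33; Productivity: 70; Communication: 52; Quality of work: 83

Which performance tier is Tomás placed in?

Fail

Initiative score 33 < 40: minimum not met.
Weighted total:
  Problem-solving 75 × 0.16 = 12
  Collaboration 99 × 0.1 = 9.9
  Initiative 33 × 0.08 = 2.64
  Productivity 70 × 0.11 = 7.7
  Communication 52 × 0.22 = 11.44
  Quality of work 83 × 0.33 = 27.39
Sum = 71.07
Because the Initiative minimum was not met, the result is Fail.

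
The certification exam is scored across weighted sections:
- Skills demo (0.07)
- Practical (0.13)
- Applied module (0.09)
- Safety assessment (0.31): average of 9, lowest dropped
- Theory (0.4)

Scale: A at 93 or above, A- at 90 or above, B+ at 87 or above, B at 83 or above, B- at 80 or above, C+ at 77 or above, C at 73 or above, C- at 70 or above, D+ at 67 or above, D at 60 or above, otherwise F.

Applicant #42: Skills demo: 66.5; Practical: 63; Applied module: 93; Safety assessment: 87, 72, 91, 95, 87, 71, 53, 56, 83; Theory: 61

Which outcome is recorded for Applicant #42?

C-

Safety assessment: drop 53 → average of remaining 8 = 642/8 = 80.25
Weighted total:
  Skills demo 66.5 × 0.07 = 4.655
  Practical 63 × 0.13 = 8.19
  Applied module 93 × 0.09 = 8.37
  Safety assessment 80.25 × 0.31 = 24.8775
  Theory 61 × 0.4 = 24.4
Sum = 70.4925
70.4925 is ≥ 70 and < 73 → C-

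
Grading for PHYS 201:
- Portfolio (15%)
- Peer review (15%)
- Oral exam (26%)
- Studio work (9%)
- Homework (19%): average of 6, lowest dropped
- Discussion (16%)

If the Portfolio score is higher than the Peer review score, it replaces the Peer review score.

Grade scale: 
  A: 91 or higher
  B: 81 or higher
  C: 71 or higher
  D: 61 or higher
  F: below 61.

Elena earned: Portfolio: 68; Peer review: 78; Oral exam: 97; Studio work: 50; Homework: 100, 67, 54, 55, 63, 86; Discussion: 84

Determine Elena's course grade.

Homework: drop 54 → average of remaining 5 = 371/5 = 74.2
Portfolio (68) ≤ Peer review (78), so Peer review stays at 78.
Weighted total:
  Portfolio 68 × 0.15 = 10.2
  Peer review 78 × 0.15 = 11.7
  Oral exam 97 × 0.26 = 25.22
  Studio work 50 × 0.09 = 4.5
  Homework 74.2 × 0.19 = 14.098
  Discussion 84 × 0.16 = 13.44
Sum = 79.158
79.158 is ≥ 71 and < 81 → C

C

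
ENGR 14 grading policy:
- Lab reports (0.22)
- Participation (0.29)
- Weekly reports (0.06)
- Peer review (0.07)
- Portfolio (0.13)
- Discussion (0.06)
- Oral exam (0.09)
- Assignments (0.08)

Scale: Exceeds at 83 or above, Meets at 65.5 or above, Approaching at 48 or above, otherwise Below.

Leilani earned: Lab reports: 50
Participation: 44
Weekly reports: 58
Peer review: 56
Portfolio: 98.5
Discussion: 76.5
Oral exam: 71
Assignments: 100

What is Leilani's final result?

Approaching

Weighted total:
  Lab reports 50 × 0.22 = 11
  Participation 44 × 0.29 = 12.76
  Weekly reports 58 × 0.06 = 3.48
  Peer review 56 × 0.07 = 3.92
  Portfolio 98.5 × 0.13 = 12.805
  Discussion 76.5 × 0.06 = 4.59
  Oral exam 71 × 0.09 = 6.39
  Assignments 100 × 0.08 = 8
Sum = 62.945
62.945 is ≥ 48 and < 65.5 → Approaching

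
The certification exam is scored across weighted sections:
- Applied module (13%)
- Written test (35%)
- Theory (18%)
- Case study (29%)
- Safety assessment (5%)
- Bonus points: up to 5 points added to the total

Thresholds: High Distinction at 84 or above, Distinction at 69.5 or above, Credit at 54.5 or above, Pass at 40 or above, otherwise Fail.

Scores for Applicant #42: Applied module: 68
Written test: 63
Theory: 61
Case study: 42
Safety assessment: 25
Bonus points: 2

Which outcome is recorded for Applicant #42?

Weighted total:
  Applied module 68 × 0.13 = 8.84
  Written test 63 × 0.35 = 22.05
  Theory 61 × 0.18 = 10.98
  Case study 42 × 0.29 = 12.18
  Safety assessment 25 × 0.05 = 1.25
Sum = 55.3
Bonus points: 55.3 + 2 = 57.3
57.3 is ≥ 54.5 and < 69.5 → Credit

Credit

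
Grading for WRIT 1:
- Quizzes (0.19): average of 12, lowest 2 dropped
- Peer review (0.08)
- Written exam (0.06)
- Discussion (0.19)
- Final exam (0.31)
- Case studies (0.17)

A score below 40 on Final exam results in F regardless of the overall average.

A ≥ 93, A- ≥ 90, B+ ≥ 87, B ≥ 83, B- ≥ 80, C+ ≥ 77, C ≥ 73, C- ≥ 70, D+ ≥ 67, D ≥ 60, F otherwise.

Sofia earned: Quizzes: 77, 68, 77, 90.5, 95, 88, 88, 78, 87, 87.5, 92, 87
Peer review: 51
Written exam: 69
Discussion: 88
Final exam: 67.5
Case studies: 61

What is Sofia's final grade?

C-

Quizzes: drop 68, 77 → average of remaining 10 = 870/10 = 87
Final exam score 67.5 ≥ 40: minimum met.
Weighted total:
  Quizzes 87 × 0.19 = 16.53
  Peer review 51 × 0.08 = 4.08
  Written exam 69 × 0.06 = 4.14
  Discussion 88 × 0.19 = 16.72
  Final exam 67.5 × 0.31 = 20.925
  Case studies 61 × 0.17 = 10.37
Sum = 72.765
72.765 is ≥ 70 and < 73 → C-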